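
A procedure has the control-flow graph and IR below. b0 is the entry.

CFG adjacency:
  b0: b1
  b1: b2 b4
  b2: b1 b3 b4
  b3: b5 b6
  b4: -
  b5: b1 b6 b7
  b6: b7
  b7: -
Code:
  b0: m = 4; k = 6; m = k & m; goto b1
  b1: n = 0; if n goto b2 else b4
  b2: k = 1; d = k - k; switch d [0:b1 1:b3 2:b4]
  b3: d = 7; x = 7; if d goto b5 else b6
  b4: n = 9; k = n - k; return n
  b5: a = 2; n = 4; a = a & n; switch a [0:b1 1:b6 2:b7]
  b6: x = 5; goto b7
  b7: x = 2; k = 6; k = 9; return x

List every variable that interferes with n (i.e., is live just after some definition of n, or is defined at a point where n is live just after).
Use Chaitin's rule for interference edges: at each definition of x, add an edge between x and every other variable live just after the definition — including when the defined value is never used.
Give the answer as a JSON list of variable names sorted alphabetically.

Answer: ["a", "k"]

Working:
def/use:
  b0: {k,m} / ∅
  b1: {n} / ∅
  b2: {d,k} / ∅
  b3: {d,x} / ∅
  b4: {k,n} / {k}
  b5: {a,n} / ∅
  b6: {x} / ∅
  b7: {k,x} / ∅

Backward fixpoint:
  live b0: ∅→{k}
  live b1: {k}→{k}
  live b2: ∅→{k}
  live b3: {k}→{k}
  live b4: {k}→∅
  live b5: {k}→{k}
  live b6: ∅→∅
  live b7: ∅→∅

Interfere edges:
  a: {k,n}
  d: {k,x}
  k: {a,d,m,n,x}
  m: {k}
  n: {a,k}
  x: {d,k}

N(n) = ["a", "k"]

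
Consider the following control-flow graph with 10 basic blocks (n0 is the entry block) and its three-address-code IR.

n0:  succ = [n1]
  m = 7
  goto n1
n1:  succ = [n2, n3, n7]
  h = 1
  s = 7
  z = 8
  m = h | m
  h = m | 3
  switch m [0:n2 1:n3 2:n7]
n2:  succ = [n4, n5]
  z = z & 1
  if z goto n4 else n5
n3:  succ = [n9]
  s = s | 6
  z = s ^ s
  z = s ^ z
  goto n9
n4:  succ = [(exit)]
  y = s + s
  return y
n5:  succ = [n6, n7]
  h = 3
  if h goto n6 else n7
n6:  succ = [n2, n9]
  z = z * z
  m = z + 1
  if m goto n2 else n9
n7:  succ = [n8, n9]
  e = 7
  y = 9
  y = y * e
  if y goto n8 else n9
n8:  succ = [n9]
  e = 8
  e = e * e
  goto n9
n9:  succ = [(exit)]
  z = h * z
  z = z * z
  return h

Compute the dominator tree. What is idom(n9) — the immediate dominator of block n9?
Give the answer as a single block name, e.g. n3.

Answer: n1

Derivation:
idom tree: n1←n0 n2←n1 n3←n1 n4←n2 n5←n2 n6←n5 n7←n1 n8←n7 n9←n1
Dom at joins:
  n2: preds {n1,n6}: {n0,n1} ∩ {n0,n1,n2,n5,n6} = {n0,n1}; idom=n1
  n7: preds {n1,n5}: {n0,n1} ∩ {n0,n1,n2,n5} = {n0,n1}; idom=n1
  n9: preds {n3,n6,n7,n8}: {n0,n1,n3} ∩ {n0,n1,n2,n5,n6} ∩ {n0,n1,n7} ∩ {n0,n1,n7,n8} = {n0,n1}; idom=n1

idom(n9) = n1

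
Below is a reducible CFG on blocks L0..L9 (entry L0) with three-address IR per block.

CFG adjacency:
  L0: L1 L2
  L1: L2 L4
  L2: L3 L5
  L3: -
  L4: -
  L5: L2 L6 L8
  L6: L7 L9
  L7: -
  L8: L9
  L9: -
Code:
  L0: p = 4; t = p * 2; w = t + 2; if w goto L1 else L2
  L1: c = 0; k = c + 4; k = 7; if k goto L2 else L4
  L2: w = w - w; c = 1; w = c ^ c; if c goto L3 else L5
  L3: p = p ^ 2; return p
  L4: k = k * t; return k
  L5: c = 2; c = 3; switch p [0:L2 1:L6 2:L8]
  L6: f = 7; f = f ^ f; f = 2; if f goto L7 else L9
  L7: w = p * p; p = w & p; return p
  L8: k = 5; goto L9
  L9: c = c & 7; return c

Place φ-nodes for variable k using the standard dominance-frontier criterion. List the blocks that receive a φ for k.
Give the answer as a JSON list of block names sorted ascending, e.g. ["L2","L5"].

Answer: ["L2", "L9"]

Analysis:
idom tree: L1←L0 L2←L0 L3←L2 L4←L1 L5←L2 L6←L5 L7←L6 L8←L5 L9←L5
Dom∩ at merges:
  L2: preds {L0,L1,L5}: {L0} ∩ {L0,L1} ∩ {L0,L2,L5} = {L0}; idom=L0
  L9: preds {L6,L8}: {L0,L2,L5,L6} ∩ {L0,L2,L5,L8} = {L0,L2,L5}; idom=L5

Frontier:
  join L2 pred L0: · stop@L0
  join L2 pred L1: L1 stop@L0
  join L2 pred L5: L5→L2 stop@L0
  join L9 pred L6: L6 stop@L5
  join L9 pred L8: L8 stop@L5
  L0 → ∅
  L1 → {L2}
  L2 → {L2}
  L3 → ∅
  L4 → ∅
  L5 → {L2}
  L6 → {L9}
  L7 → ∅
  L8 → {L9}
  L9 → ∅

φ for k: defs {L1,L4,L8}
  DF⁺ = {L2,L9}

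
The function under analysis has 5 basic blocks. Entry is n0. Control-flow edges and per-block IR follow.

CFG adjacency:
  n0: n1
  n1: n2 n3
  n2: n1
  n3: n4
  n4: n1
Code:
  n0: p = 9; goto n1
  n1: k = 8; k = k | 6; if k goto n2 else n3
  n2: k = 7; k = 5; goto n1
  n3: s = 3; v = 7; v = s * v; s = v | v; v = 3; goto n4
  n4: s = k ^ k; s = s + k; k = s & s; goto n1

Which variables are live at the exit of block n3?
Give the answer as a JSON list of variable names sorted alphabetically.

Answer: ["k"]

Analysis:
Per-block:
  n0: {p} / ∅
  n1: {k} / ∅
  n2: {k} / ∅
  n3: {s,v} / ∅
  n4: {k,s} / {k}

Live sets:
  n0: in=∅ out=∅
  n1: in=∅ out={k}
  n2: in=∅ out=∅
  n3: in={k} out={k}
  n4: in={k} out=∅

live-out(n3) = ["k"]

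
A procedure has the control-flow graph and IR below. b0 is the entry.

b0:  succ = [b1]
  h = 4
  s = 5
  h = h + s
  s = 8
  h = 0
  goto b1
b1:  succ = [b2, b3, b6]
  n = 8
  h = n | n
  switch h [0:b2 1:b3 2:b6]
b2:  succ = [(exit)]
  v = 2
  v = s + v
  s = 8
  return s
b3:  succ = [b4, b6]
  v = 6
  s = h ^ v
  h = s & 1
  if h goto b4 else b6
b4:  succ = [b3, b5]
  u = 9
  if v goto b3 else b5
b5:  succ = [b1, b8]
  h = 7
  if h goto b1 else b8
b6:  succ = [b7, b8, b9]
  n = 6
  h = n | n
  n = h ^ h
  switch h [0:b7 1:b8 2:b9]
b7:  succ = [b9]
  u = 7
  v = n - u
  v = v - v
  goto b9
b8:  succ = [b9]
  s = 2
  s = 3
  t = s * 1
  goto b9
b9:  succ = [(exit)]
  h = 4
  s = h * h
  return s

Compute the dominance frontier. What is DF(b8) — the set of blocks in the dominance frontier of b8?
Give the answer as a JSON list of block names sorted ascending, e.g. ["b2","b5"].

idom tree: b1←b0 b2←b1 b3←b1 b4←b3 b5←b4 b6←b1 b7←b6 b8←b1 b9←b1
Dom∩ at merges:
  b1: preds {b0,b5}: {b0} ∩ {b0,b1,b3,b4,b5} = {b0}; idom=b0
  b3: preds {b1,b4}: {b0,b1} ∩ {b0,b1,b3,b4} = {b0,b1}; idom=b1
  b6: preds {b1,b3}: {b0,b1} ∩ {b0,b1,b3} = {b0,b1}; idom=b1
  b8: preds {b5,b6}: {b0,b1,b3,b4,b5} ∩ {b0,b1,b6} = {b0,b1}; idom=b1
  b9: preds {b6,b7,b8}: {b0,b1,b6} ∩ {b0,b1,b6,b7} ∩ {b0,b1,b8} = {b0,b1}; idom=b1

DF walk-up:
  b1←b0: walk · to b0
  b1←b5: walk b5→b4→b3→b1 to b0
  b3←b1: walk · to b1
  b3←b4: walk b4→b3 to b1
  b6←b1: walk · to b1
  b6←b3: walk b3 to b1
  b8←b5: walk b5→b4→b3 to b1
  b8←b6: walk b6 to b1
  b9←b6: walk b6 to b1
  b9←b7: walk b7→b6 to b1
  b9←b8: walk b8 to b1
  b0: DF=∅
  b1: DF={b1}
  b2: DF=∅
  b3: DF={b1,b3,b6,b8}
  b4: DF={b1,b3,b8}
  b5: DF={b1,b8}
  b6: DF={b8,b9}
  b7: DF={b9}
  b8: DF={b9}
  b9: DF=∅

DF(b8) = ["b9"]

Answer: ["b9"]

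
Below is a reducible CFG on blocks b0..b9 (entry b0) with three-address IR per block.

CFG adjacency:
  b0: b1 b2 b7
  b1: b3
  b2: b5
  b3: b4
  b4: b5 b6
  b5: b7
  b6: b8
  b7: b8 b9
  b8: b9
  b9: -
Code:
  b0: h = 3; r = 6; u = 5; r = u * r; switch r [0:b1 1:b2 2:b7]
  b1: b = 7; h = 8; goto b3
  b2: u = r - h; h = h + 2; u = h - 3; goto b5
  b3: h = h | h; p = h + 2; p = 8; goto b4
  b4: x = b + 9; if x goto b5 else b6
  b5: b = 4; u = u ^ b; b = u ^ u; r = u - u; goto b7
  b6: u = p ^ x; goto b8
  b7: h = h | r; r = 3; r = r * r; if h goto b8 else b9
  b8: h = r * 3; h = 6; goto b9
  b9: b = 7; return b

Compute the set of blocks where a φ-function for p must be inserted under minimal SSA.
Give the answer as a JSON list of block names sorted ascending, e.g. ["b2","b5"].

Answer: ["b5", "b7", "b8", "b9"]

Working:
idom tree: b1←b0 b2←b0 b3←b1 b4←b3 b5←b0 b6←b4 b7←b0 b8←b0 b9←b0
Dom∩ at merges:
  b5: preds {b2,b4}: {b0,b2} ∩ {b0,b1,b3,b4} = {b0}; idom=b0
  b7: preds {b0,b5}: {b0} ∩ {b0,b5} = {b0}; idom=b0
  b8: preds {b6,b7}: {b0,b1,b3,b4,b6} ∩ {b0,b7} = {b0}; idom=b0
  b9: preds {b7,b8}: {b0,b7} ∩ {b0,b8} = {b0}; idom=b0

DF derivation:
  join b5 pred b2: b2 stop@b0
  join b5 pred b4: b4→b3→b1 stop@b0
  join b7 pred b0: · stop@b0
  join b7 pred b5: b5 stop@b0
  join b8 pred b6: b6→b4→b3→b1 stop@b0
  join b8 pred b7: b7 stop@b0
  join b9 pred b7: b7 stop@b0
  join b9 pred b8: b8 stop@b0
  b0: DF=∅
  b1: DF={b5,b8}
  b2: DF={b5}
  b3: DF={b5,b8}
  b4: DF={b5,b8}
  b5: DF={b7}
  b6: DF={b8}
  b7: DF={b8,b9}
  b8: DF={b9}
  b9: DF=∅

φ for p: defs {b3}
  DF⁺ = {b5,b7,b8,b9}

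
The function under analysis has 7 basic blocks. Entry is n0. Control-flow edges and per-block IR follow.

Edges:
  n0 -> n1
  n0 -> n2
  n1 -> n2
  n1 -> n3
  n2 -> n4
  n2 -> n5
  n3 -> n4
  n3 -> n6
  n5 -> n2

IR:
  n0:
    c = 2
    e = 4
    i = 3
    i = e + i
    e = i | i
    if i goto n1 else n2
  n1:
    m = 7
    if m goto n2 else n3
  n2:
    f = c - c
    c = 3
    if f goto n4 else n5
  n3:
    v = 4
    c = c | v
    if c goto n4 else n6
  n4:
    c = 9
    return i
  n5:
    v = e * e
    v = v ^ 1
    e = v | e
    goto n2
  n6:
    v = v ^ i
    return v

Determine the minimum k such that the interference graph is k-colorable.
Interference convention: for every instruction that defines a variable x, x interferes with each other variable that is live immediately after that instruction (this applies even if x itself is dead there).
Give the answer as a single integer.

Block summaries:
  n0: {c,e,i} / ∅
  n1: {m} / ∅
  n2: {c,f} / {c}
  n3: {c,v} / {c}
  n4: {c} / {i}
  n5: {e,v} / {e}
  n6: {v} / {i,v}

Backward fixpoint:
  n0 li=∅ lo={c,e,i}
  n1 li={c,e,i} lo={c,e,i}
  n2 li={c,e,i} lo={c,e,i}
  n3 li={c,i} lo={i,v}
  n4 li={i} lo=∅
  n5 li={c,e,i} lo={c,e,i}
  n6 li={i,v} lo=∅

Conflict graph:
  c — {e,f,i,m,v}
  e — {c,f,i,m,v}
  f — {c,e,i}
  i — {c,e,f,m,v}
  m — {c,e,i}
  v — {c,e,i}

Registers:
  {c,e,f,i} pairwise interfere (4-clique) ⇒ χ ≥ 4
  assign c→R0 e→R1 f→R3 i→R2 m→R3 v→R3 — no edge inside a register ⇒ χ ≤ 4
  χ = 4

Answer: 4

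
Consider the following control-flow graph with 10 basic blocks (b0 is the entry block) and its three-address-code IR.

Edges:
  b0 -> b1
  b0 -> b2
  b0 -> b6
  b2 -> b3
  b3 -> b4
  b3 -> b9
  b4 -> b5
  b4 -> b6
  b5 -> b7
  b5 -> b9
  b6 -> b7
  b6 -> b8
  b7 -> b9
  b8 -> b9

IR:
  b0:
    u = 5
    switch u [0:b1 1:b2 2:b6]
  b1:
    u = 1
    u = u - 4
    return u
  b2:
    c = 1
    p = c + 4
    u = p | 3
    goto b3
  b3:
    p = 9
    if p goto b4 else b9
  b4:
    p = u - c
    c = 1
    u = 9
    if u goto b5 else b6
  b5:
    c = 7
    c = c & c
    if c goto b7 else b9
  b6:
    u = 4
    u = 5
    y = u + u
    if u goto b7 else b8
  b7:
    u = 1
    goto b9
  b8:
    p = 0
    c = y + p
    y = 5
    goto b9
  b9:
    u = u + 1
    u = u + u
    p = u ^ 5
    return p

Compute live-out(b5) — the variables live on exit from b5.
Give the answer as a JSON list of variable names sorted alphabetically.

Per-block:
  b0: def={u} ue=∅
  b1: def={u} ue=∅
  b2: def={c,p,u} ue=∅
  b3: def={p} ue=∅
  b4: def={c,p,u} ue={c,u}
  b5: def={c} ue=∅
  b6: def={u,y} ue=∅
  b7: def={u} ue=∅
  b8: def={c,p,y} ue={y}
  b9: def={p,u} ue={u}

Live sets:
  live b0: ∅→∅
  live b1: ∅→∅
  live b2: ∅→{c,u}
  live b3: {c,u}→{c,u}
  live b4: {c,u}→{u}
  live b5: {u}→{u}
  live b6: ∅→{u,y}
  live b7: ∅→{u}
  live b8: {u,y}→{u}
  live b9: {u}→∅

live-out(b5) = ["u"]

Answer: ["u"]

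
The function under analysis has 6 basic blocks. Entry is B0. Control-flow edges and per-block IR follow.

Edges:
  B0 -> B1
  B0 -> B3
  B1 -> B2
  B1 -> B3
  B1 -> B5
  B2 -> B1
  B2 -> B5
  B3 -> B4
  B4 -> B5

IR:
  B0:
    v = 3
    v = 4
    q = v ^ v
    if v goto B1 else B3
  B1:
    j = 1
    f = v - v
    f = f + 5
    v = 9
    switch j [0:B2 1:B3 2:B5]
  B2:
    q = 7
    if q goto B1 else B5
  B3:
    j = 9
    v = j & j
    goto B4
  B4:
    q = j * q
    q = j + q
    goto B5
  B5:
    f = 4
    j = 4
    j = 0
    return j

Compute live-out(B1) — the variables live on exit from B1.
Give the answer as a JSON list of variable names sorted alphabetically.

Answer: ["q", "v"]

Analysis:
Block summaries:
  B0: {q,v} / ∅
  B1: {f,j,v} / {v}
  B2: {q} / ∅
  B3: {j,v} / ∅
  B4: {q} / {j,q}
  B5: {f,j} / ∅

Live sets:
  B0 li=∅ lo={q,v}
  B1 li={q,v} lo={q,v}
  B2 li={v} lo={q,v}
  B3 li={q} lo={j,q}
  B4 li={j,q} lo=∅
  B5 li=∅ lo=∅

live-out(B1) = ["q", "v"]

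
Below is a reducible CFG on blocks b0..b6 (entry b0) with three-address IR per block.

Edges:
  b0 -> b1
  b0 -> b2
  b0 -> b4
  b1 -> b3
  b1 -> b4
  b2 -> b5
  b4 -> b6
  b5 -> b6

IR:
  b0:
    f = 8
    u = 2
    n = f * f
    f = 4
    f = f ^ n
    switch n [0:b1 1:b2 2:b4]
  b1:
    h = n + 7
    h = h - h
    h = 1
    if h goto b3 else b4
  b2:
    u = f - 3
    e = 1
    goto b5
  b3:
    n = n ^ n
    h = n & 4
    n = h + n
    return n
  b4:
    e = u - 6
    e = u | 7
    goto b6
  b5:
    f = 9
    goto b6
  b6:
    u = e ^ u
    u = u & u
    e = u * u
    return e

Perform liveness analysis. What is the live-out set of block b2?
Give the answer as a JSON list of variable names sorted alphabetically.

Block summaries:
  b0: def={f,n,u} ue=∅
  b1: def={h} ue={n}
  b2: def={e,u} ue={f}
  b3: def={h,n} ue={n}
  b4: def={e} ue={u}
  b5: def={f} ue=∅
  b6: def={e,u} ue={e,u}

Live sets:
  b0 li=∅ lo={f,n,u}
  b1 li={n,u} lo={n,u}
  b2 li={f} lo={e,u}
  b3 li={n} lo=∅
  b4 li={u} lo={e,u}
  b5 li={e,u} lo={e,u}
  b6 li={e,u} lo=∅

live-out(b2) = ["e", "u"]

Answer: ["e", "u"]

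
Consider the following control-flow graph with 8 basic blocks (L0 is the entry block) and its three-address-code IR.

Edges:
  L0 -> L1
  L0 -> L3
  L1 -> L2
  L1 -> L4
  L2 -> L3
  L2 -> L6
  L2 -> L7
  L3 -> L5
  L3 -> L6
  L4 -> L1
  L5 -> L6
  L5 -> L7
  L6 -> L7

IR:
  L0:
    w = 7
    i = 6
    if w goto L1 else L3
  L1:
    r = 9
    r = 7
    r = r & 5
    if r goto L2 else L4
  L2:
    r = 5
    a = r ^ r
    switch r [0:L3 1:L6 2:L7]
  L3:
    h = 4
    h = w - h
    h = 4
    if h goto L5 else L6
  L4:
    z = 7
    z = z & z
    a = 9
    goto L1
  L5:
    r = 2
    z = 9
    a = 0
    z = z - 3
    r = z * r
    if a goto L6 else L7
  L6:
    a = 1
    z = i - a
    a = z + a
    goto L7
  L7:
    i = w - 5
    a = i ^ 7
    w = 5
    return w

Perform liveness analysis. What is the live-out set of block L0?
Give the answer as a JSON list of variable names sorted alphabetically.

Block summaries:
  L0 def {i,w} use ∅
  L1 def {r} use ∅
  L2 def {a,r} use ∅
  L3 def {h} use {w}
  L4 def {a,z} use ∅
  L5 def {a,r,z} use ∅
  L6 def {a,z} use {i}
  L7 def {a,i,w} use {w}

Liveness:
  live L0: ∅→{i,w}
  live L1: {i,w}→{i,w}
  live L2: {i,w}→{i,w}
  live L3: {i,w}→{i,w}
  live L4: {i,w}→{i,w}
  live L5: {i,w}→{i,w}
  live L6: {i,w}→{w}
  live L7: {w}→∅

live-out(L0) = ["i", "w"]

Answer: ["i", "w"]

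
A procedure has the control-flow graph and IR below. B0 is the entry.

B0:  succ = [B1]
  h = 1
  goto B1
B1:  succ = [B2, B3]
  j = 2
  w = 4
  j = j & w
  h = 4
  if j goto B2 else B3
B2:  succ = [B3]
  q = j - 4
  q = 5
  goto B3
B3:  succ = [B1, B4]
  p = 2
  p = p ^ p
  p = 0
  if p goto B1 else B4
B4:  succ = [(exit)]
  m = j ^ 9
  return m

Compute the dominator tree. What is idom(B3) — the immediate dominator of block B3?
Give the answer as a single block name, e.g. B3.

idom tree: B1←B0 B2←B1 B3←B1 B4←B3
Join-block Dom:
  B1: preds {B0,B3}: {B0} ∩ {B0,B1,B3} = {B0}; idom=B0
  B3: preds {B1,B2}: {B0,B1} ∩ {B0,B1,B2} = {B0,B1}; idom=B1

idom(B3) = B1

Answer: B1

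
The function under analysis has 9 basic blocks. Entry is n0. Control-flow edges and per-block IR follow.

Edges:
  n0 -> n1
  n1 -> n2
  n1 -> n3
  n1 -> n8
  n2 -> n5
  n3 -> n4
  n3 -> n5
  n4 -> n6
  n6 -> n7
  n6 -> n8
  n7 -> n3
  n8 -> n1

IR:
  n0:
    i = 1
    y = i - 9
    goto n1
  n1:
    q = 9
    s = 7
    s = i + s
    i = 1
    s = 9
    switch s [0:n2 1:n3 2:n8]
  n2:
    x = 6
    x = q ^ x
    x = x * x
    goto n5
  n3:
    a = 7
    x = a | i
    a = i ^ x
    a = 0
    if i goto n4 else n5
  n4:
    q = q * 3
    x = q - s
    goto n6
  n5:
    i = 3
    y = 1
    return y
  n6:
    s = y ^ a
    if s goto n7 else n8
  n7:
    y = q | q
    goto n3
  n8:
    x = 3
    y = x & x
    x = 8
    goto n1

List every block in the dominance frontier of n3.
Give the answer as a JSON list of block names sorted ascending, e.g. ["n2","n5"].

Answer: ["n3", "n5", "n8"]

Analysis:
idom tree: n1←n0 n2←n1 n3←n1 n4←n3 n5←n1 n6←n4 n7←n6 n8←n1
Dom at joins:
  n1: preds {n0,n8}: {n0} ∩ {n0,n1,n8} = {n0}; idom=n0
  n3: preds {n1,n7}: {n0,n1} ∩ {n0,n1,n3,n4,n6,n7} = {n0,n1}; idom=n1
  n5: preds {n2,n3}: {n0,n1,n2} ∩ {n0,n1,n3} = {n0,n1}; idom=n1
  n8: preds {n1,n6}: {n0,n1} ∩ {n0,n1,n3,n4,n6} = {n0,n1}; idom=n1

DF walk-up:
  n1←n0: walk · to n0
  n1←n8: walk n8→n1 to n0
  n3←n1: walk · to n1
  n3←n7: walk n7→n6→n4→n3 to n1
  n5←n2: walk n2 to n1
  n5←n3: walk n3 to n1
  n8←n1: walk · to n1
  n8←n6: walk n6→n4→n3 to n1
  n0: DF=∅
  n1: DF={n1}
  n2: DF={n5}
  n3: DF={n3,n5,n8}
  n4: DF={n3,n8}
  n5: DF=∅
  n6: DF={n3,n8}
  n7: DF={n3}
  n8: DF={n1}

DF(n3) = ["n3", "n5", "n8"]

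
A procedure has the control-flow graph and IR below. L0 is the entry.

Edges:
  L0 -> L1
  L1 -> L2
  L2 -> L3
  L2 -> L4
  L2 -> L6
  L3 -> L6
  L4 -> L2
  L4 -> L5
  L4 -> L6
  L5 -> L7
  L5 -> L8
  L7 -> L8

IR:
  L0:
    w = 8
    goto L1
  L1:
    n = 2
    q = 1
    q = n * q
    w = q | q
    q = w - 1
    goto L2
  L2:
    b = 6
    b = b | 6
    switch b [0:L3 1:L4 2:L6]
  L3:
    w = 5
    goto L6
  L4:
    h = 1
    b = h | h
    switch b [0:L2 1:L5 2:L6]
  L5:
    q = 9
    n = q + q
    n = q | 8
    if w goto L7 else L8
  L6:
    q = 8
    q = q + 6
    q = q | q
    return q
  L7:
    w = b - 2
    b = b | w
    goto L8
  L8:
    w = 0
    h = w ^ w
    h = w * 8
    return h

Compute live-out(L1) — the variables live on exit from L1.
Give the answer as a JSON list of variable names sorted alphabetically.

def/use:
  L0: def={w} ue=∅
  L1: def={n,q,w} ue=∅
  L2: def={b} ue=∅
  L3: def={w} ue=∅
  L4: def={b,h} ue=∅
  L5: def={n,q} ue={w}
  L6: def={q} ue=∅
  L7: def={b,w} ue={b}
  L8: def={h,w} ue=∅

Live sets:
  live L0: ∅→∅
  live L1: ∅→{w}
  live L2: {w}→{w}
  live L3: ∅→∅
  live L4: {w}→{b,w}
  live L5: {b,w}→{b}
  live L6: ∅→∅
  live L7: {b}→∅
  live L8: ∅→∅

live-out(L1) = ["w"]

Answer: ["w"]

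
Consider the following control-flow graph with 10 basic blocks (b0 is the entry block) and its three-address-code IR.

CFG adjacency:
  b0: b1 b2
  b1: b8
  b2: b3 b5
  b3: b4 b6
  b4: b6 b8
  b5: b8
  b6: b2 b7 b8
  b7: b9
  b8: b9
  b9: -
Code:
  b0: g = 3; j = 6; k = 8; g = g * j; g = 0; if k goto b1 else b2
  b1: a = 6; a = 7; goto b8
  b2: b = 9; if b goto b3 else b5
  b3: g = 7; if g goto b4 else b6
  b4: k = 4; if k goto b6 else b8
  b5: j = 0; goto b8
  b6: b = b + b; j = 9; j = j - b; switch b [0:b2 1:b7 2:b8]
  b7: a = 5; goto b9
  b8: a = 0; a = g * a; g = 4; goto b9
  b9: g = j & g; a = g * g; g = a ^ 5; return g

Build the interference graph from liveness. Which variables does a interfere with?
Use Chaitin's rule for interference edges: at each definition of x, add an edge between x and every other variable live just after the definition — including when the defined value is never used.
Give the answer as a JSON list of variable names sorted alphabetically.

Per-block:
  b0: {g,j,k} / ∅
  b1: {a} / ∅
  b2: {b} / ∅
  b3: {g} / ∅
  b4: {k} / ∅
  b5: {j} / ∅
  b6: {b,j} / {b}
  b7: {a} / ∅
  b8: {a,g} / {g}
  b9: {a,g} / {g,j}

Liveness:
  b0 li=∅ lo={g,j}
  b1 li={g,j} lo={g,j}
  b2 li={g,j} lo={b,g,j}
  b3 li={b,j} lo={b,g,j}
  b4 li={b,g,j} lo={b,g,j}
  b5 li={g} lo={g,j}
  b6 li={b,g} lo={g,j}
  b7 li={g,j} lo={g,j}
  b8 li={g,j} lo={g,j}
  b9 li={g,j} lo=∅

Interference:
  a — {g,j}
  b — {g,j,k}
  g — {a,b,j,k}
  j — {a,b,g,k}
  k — {b,g,j}

N(a) = ["g", "j"]

Answer: ["g", "j"]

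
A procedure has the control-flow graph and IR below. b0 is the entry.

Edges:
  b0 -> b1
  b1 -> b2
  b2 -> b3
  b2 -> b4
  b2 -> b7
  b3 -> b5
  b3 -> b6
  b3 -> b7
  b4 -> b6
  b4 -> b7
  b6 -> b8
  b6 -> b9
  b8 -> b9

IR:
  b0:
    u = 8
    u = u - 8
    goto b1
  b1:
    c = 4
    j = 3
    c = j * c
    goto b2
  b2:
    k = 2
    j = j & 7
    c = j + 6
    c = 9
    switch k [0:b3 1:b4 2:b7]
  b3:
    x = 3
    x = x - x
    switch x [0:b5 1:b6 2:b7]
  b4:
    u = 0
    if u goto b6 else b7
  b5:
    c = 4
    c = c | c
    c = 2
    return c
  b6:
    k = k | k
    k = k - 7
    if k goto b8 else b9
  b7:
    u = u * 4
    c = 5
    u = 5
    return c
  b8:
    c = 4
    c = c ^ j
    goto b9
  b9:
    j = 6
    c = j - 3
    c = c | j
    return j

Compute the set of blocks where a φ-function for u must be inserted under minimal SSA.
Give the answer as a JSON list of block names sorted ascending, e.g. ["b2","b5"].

idom tree: b1←b0 b2←b1 b3←b2 b4←b2 b5←b3 b6←b2 b7←b2 b8←b6 b9←b6
Dom∩ at merges:
  b6: preds {b3,b4}: {b0,b1,b2,b3} ∩ {b0,b1,b2,b4} = {b0,b1,b2}; idom=b2
  b7: preds {b2,b3,b4}: {b0,b1,b2} ∩ {b0,b1,b2,b3} ∩ {b0,b1,b2,b4} = {b0,b1,b2}; idom=b2
  b9: preds {b6,b8}: {b0,b1,b2,b6} ∩ {b0,b1,b2,b6,b8} = {b0,b1,b2,b6}; idom=b6

DF derivation:
  join b6 pred b3: b3 stop@b2
  join b6 pred b4: b4 stop@b2
  join b7 pred b2: · stop@b2
  join b7 pred b3: b3 stop@b2
  join b7 pred b4: b4 stop@b2
  join b9 pred b6: · stop@b6
  join b9 pred b8: b8 stop@b6
  b0 → ∅
  b1 → ∅
  b2 → ∅
  b3 → {b6,b7}
  b4 → {b6,b7}
  b5 → ∅
  b6 → ∅
  b7 → ∅
  b8 → {b9}
  b9 → ∅

φ for u: defs {b0,b4,b7}
  DF⁺ = {b6,b7}

Answer: ["b6", "b7"]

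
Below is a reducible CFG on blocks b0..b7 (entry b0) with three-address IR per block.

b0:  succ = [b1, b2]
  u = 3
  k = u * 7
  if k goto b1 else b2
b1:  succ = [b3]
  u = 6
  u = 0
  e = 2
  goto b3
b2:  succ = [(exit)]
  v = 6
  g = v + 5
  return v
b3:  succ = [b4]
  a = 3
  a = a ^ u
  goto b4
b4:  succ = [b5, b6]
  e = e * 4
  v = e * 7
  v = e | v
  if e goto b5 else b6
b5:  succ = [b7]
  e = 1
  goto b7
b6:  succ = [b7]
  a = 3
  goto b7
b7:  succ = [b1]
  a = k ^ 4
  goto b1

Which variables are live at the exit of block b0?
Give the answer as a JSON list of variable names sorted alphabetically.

Answer: ["k"]

Working:
Block summaries:
  b0: {k,u} / ∅
  b1: {e,u} / ∅
  b2: {g,v} / ∅
  b3: {a} / {u}
  b4: {e,v} / {e}
  b5: {e} / ∅
  b6: {a} / ∅
  b7: {a} / {k}

Liveness:
  b0: in=∅ out={k}
  b1: in={k} out={e,k,u}
  b2: in=∅ out=∅
  b3: in={e,k,u} out={e,k}
  b4: in={e,k} out={k}
  b5: in={k} out={k}
  b6: in={k} out={k}
  b7: in={k} out={k}

live-out(b0) = ["k"]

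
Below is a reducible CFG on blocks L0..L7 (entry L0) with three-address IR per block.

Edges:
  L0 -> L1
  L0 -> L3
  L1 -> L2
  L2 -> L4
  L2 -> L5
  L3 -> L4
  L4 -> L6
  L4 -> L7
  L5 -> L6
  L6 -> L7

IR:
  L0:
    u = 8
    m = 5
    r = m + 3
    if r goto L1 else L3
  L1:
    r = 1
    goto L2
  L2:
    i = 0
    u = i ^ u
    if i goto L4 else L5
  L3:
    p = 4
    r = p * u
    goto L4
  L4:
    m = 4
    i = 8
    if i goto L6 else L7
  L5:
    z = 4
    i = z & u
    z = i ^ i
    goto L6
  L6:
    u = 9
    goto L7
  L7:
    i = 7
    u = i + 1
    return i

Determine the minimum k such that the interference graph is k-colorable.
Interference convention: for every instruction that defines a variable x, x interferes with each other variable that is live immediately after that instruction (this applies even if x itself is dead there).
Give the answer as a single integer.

Answer: 2

Working:
def/use:
  L0 def {m,r,u} use ∅
  L1 def {r} use ∅
  L2 def {i,u} use {u}
  L3 def {p,r} use {u}
  L4 def {i,m} use ∅
  L5 def {i,z} use {u}
  L6 def {u} use ∅
  L7 def {i,u} use ∅

Backward fixpoint:
  L0 li=∅ lo={u}
  L1 li={u} lo={u}
  L2 li={u} lo={u}
  L3 li={u} lo=∅
  L4 li=∅ lo=∅
  L5 li={u} lo=∅
  L6 li=∅ lo=∅
  L7 li=∅ lo=∅

Interference:
  i↔{u}
  m↔{u}
  p↔{u}
  r↔{u}
  u↔{i,m,p,r,z}
  z↔{u}

Registers:
  {i,u} pairwise interfere (2-clique) ⇒ χ ≥ 2
  assign i→c1 m→c1 p→c1 r→c1 u→c0 z→c1 — no edge inside a register ⇒ χ ≤ 2
  χ = 2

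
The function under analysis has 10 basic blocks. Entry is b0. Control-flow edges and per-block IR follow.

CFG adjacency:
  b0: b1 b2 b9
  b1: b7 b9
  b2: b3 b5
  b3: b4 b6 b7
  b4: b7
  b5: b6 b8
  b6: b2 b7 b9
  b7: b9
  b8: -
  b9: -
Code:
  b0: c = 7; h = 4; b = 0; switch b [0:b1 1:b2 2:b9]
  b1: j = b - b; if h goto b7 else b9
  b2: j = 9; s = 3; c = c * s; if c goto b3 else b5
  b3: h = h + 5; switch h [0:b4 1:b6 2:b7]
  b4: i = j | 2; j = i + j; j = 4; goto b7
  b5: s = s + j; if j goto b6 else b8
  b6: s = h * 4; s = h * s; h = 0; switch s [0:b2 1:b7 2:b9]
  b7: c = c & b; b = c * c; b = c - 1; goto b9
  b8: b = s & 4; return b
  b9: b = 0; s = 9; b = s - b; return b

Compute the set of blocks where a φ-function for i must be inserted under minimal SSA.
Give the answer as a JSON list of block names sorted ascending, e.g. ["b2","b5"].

Answer: ["b7", "b9"]

Derivation:
idom tree: b1←b0 b2←b0 b3←b2 b4←b3 b5←b2 b6←b2 b7←b0 b8←b5 b9←b0
Join-block Dom:
  b2: preds {b0,b6}: {b0} ∩ {b0,b2,b6} = {b0}; idom=b0
  b6: preds {b3,b5}: {b0,b2,b3} ∩ {b0,b2,b5} = {b0,b2}; idom=b2
  b7: preds {b1,b3,b4,b6}: {b0,b1} ∩ {b0,b2,b3} ∩ {b0,b2,b3,b4} ∩ {b0,b2,b6} = {b0}; idom=b0
  b9: preds {b0,b1,b6,b7}: {b0} ∩ {b0,b1} ∩ {b0,b2,b6} ∩ {b0,b7} = {b0}; idom=b0

DF derivation:
  b2←b0: walk · to b0
  b2←b6: walk b6→b2 to b0
  b6←b3: walk b3 to b2
  b6←b5: walk b5 to b2
  b7←b1: walk b1 to b0
  b7←b3: walk b3→b2 to b0
  b7←b4: walk b4→b3→b2 to b0
  b7←b6: walk b6→b2 to b0
  b9←b0: walk · to b0
  b9←b1: walk b1 to b0
  b9←b6: walk b6→b2 to b0
  b9←b7: walk b7 to b0
  b0 → ∅
  b1 → {b7,b9}
  b2 → {b2,b7,b9}
  b3 → {b6,b7}
  b4 → {b7}
  b5 → {b6}
  b6 → {b2,b7,b9}
  b7 → {b9}
  b8 → ∅
  b9 → ∅

φ for i: defs {b4}
  DF⁺ = {b7,b9}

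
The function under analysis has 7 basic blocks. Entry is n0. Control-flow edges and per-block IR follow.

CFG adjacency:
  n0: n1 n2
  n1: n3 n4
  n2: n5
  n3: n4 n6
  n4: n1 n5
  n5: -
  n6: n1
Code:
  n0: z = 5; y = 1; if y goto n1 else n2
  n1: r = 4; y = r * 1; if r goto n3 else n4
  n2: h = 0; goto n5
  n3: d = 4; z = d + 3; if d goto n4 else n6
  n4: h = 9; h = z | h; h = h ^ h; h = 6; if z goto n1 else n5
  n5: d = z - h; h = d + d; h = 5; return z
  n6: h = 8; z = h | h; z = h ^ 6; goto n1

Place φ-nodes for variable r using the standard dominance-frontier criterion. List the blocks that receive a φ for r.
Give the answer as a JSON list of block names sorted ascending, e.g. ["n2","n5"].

idom tree: n1←n0 n2←n0 n3←n1 n4←n1 n5←n0 n6←n3
Join-block Dom:
  n1: preds {n0,n4,n6}: {n0} ∩ {n0,n1,n4} ∩ {n0,n1,n3,n6} = {n0}; idom=n0
  n4: preds {n1,n3}: {n0,n1} ∩ {n0,n1,n3} = {n0,n1}; idom=n1
  n5: preds {n2,n4}: {n0,n2} ∩ {n0,n1,n4} = {n0}; idom=n0

DF derivation:
  n1←n0: walk · to n0
  n1←n4: walk n4→n1 to n0
  n1←n6: walk n6→n3→n1 to n0
  n4←n1: walk · to n1
  n4←n3: walk n3 to n1
  n5←n2: walk n2 to n0
  n5←n4: walk n4→n1 to n0
  n0 → ∅
  n1 → {n1,n5}
  n2 → {n5}
  n3 → {n1,n4}
  n4 → {n1,n5}
  n5 → ∅
  n6 → {n1}

φ for r: defs {n1}
  DF⁺ = {n1,n5}

Answer: ["n1", "n5"]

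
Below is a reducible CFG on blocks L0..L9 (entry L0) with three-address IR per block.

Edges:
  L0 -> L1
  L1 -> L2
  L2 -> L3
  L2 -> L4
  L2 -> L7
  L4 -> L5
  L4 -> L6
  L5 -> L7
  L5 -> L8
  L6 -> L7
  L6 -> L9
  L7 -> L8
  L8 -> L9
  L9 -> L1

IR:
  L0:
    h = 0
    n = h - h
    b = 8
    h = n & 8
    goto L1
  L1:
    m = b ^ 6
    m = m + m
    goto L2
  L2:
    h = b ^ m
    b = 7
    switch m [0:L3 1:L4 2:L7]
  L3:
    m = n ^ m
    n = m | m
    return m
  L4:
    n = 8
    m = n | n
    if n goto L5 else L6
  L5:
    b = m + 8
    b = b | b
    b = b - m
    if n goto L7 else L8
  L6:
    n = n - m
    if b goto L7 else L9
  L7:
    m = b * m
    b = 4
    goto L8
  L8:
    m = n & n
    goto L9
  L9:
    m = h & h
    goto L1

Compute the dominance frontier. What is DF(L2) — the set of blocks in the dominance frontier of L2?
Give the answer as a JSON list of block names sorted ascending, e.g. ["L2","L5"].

idom tree: L1←L0 L2←L1 L3←L2 L4←L2 L5←L4 L6←L4 L7←L2 L8←L2 L9←L2
Join-block Dom:
  L1: preds {L0,L9}: {L0} ∩ {L0,L1,L2,L9} = {L0}; idom=L0
  L7: preds {L2,L5,L6}: {L0,L1,L2} ∩ {L0,L1,L2,L4,L5} ∩ {L0,L1,L2,L4,L6} = {L0,L1,L2}; idom=L2
  L8: preds {L5,L7}: {L0,L1,L2,L4,L5} ∩ {L0,L1,L2,L7} = {L0,L1,L2}; idom=L2
  L9: preds {L6,L8}: {L0,L1,L2,L4,L6} ∩ {L0,L1,L2,L8} = {L0,L1,L2}; idom=L2

Frontier:
  L1←L0: walk · to L0
  L1←L9: walk L9→L2→L1 to L0
  L7←L2: walk · to L2
  L7←L5: walk L5→L4 to L2
  L7←L6: walk L6→L4 to L2
  L8←L5: walk L5→L4 to L2
  L8←L7: walk L7 to L2
  L9←L6: walk L6→L4 to L2
  L9←L8: walk L8 to L2
  L0 → ∅
  L1 → {L1}
  L2 → {L1}
  L3 → ∅
  L4 → {L7,L8,L9}
  L5 → {L7,L8}
  L6 → {L7,L9}
  L7 → {L8}
  L8 → {L9}
  L9 → {L1}

DF(L2) = ["L1"]

Answer: ["L1"]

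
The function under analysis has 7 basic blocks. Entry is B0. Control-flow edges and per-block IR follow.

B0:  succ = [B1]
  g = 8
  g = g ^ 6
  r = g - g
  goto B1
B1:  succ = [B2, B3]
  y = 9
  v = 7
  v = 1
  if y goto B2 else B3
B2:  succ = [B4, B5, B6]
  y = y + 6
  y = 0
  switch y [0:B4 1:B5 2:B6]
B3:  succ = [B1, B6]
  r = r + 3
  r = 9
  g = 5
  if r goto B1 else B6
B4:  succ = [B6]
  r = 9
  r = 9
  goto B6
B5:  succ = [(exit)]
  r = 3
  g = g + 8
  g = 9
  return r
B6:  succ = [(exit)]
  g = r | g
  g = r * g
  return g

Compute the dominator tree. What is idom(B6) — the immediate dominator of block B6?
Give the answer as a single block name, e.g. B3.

Answer: B1

Working:
idom tree: B1←B0 B2←B1 B3←B1 B4←B2 B5←B2 B6←B1
Dom∩ at merges:
  B1: preds {B0,B3}: {B0} ∩ {B0,B1,B3} = {B0}; idom=B0
  B6: preds {B2,B3,B4}: {B0,B1,B2} ∩ {B0,B1,B3} ∩ {B0,B1,B2,B4} = {B0,B1}; idom=B1

idom(B6) = B1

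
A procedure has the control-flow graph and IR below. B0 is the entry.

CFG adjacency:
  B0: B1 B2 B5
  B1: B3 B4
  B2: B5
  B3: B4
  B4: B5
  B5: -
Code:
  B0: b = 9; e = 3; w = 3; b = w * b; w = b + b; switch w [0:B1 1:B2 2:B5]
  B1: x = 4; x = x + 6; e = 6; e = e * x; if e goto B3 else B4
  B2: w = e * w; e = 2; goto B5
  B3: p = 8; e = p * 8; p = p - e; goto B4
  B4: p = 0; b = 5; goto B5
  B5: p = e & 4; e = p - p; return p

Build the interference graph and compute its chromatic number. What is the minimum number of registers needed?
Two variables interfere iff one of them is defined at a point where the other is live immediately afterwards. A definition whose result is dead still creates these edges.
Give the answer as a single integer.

def/use:
  B0 def {b,e,w} use ∅
  B1 def {e,x} use ∅
  B2 def {e,w} use {e,w}
  B3 def {e,p} use ∅
  B4 def {b,p} use ∅
  B5 def {e,p} use {e}

Liveness:
  B0: in=∅ out={e,w}
  B1: in=∅ out={e}
  B2: in={e,w} out={e}
  B3: in=∅ out={e}
  B4: in={e} out={e}
  B5: in={e} out=∅

Interfere edges:
  b — {e,w}
  e — {b,p,w,x}
  p — {e}
  w — {b,e}
  x — {e}

Registers:
  clique {b,e,w} ⇒ need ≥ 3
  assign b→r1 e→r0 p→r1 w→r2 x→r1 — no edge inside a register ⇒ χ ≤ 3
  χ = 3

Answer: 3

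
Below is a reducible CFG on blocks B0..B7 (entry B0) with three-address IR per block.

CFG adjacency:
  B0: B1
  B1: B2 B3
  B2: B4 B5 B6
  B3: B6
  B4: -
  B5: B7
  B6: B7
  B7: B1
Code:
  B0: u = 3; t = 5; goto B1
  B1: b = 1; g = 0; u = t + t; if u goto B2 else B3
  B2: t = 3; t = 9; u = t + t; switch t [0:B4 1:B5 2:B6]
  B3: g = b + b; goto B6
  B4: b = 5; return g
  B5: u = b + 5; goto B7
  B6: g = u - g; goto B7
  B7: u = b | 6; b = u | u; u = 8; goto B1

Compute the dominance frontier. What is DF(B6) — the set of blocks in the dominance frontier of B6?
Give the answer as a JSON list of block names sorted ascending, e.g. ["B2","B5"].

idom tree: B1←B0 B2←B1 B3←B1 B4←B2 B5←B2 B6←B1 B7←B1
Join-block Dom:
  B1: preds {B0,B7}: {B0} ∩ {B0,B1,B7} = {B0}; idom=B0
  B6: preds {B2,B3}: {B0,B1,B2} ∩ {B0,B1,B3} = {B0,B1}; idom=B1
  B7: preds {B5,B6}: {B0,B1,B2,B5} ∩ {B0,B1,B6} = {B0,B1}; idom=B1

Frontier:
  B1←B0: walk · to B0
  B1←B7: walk B7→B1 to B0
  B6←B2: walk B2 to B1
  B6←B3: walk B3 to B1
  B7←B5: walk B5→B2 to B1
  B7←B6: walk B6 to B1
  B0 → ∅
  B1 → {B1}
  B2 → {B6,B7}
  B3 → {B6}
  B4 → ∅
  B5 → {B7}
  B6 → {B7}
  B7 → {B1}

DF(B6) = ["B7"]

Answer: ["B7"]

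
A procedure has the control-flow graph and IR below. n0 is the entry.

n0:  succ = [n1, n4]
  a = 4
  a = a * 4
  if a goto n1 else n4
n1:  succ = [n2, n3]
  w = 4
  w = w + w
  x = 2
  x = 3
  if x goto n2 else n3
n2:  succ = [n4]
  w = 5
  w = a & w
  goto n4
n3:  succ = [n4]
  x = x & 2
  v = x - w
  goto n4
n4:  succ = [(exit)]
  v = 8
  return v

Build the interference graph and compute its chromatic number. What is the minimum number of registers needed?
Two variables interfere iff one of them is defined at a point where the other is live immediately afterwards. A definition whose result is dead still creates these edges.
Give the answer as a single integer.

Answer: 3

Working:
Per-block:
  n0: {a} / ∅
  n1: {w,x} / ∅
  n2: {w} / {a}
  n3: {v,x} / {w,x}
  n4: {v} / ∅

Live sets:
  live n0: ∅→{a}
  live n1: {a}→{a,w,x}
  live n2: {a}→∅
  live n3: {w,x}→∅
  live n4: ∅→∅

Interfere edges:
  a↔{w,x}
  v↔∅
  w↔{a,x}
  x↔{a,w}

Colouring:
  clique {a,w,x} ⇒ need ≥ 3
  assign a→c0 v→c0 w→c1 x→c2 — no edge inside a register ⇒ χ ≤ 3
  χ = 3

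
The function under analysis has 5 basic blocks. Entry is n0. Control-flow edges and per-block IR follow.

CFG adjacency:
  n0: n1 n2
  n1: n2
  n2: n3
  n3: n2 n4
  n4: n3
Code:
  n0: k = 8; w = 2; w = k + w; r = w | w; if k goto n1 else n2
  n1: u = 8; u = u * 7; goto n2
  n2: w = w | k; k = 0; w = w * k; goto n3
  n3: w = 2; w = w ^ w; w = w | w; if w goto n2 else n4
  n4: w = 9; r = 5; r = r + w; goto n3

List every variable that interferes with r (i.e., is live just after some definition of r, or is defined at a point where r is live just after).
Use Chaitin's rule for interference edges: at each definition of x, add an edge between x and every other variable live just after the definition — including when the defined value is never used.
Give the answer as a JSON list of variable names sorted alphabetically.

Answer: ["k", "w"]

Derivation:
Per-block:
  n0: {k,r,w} / ∅
  n1: {u} / ∅
  n2: {k,w} / {k,w}
  n3: {w} / ∅
  n4: {r,w} / ∅

Liveness:
  n0 li=∅ lo={k,w}
  n1 li={k,w} lo={k,w}
  n2 li={k,w} lo={k}
  n3 li={k} lo={k,w}
  n4 li={k} lo={k}

Interfere edges:
  k↔{r,u,w}
  r↔{k,w}
  u↔{k,w}
  w↔{k,r,u}

N(r) = ["k", "w"]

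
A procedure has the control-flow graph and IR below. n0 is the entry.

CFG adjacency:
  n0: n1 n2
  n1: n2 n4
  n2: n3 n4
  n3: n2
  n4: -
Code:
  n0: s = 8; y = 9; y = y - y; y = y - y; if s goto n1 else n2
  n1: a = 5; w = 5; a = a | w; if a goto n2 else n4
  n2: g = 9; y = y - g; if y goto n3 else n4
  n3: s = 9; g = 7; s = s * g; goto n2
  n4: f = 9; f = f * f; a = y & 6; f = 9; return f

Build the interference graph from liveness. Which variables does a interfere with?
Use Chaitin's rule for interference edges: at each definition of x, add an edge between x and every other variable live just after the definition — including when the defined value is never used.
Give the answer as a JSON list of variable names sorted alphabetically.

Per-block:
  n0 def {s,y} use ∅
  n1 def {a,w} use ∅
  n2 def {g,y} use {y}
  n3 def {g,s} use ∅
  n4 def {a,f} use {y}

Backward fixpoint:
  live n0: ∅→{y}
  live n1: {y}→{y}
  live n2: {y}→{y}
  live n3: {y}→{y}
  live n4: {y}→∅

Interfere edges:
  a — {w,y}
  f — {y}
  g — {s,y}
  s — {g,y}
  w — {a,y}
  y — {a,f,g,s,w}

N(a) = ["w", "y"]

Answer: ["w", "y"]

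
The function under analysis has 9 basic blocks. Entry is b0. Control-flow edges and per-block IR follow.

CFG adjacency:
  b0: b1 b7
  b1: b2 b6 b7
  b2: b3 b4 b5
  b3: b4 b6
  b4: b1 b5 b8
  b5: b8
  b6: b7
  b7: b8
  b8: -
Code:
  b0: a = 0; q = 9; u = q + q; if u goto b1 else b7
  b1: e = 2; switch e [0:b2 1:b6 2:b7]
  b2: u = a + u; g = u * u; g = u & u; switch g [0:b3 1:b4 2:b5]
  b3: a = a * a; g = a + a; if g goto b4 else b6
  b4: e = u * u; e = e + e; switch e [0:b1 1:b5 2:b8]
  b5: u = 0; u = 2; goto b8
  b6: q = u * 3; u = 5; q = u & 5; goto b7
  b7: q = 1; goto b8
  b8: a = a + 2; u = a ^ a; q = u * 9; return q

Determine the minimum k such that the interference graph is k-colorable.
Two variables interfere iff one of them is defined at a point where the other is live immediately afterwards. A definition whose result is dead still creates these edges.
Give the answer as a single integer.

Block summaries:
  b0 def {a,q,u} use ∅
  b1 def {e} use ∅
  b2 def {g,u} use {a,u}
  b3 def {a,g} use {a}
  b4 def {e} use {u}
  b5 def {u} use ∅
  b6 def {q,u} use {u}
  b7 def {q} use ∅
  b8 def {a,q,u} use {a}

Live sets:
  b0 li=∅ lo={a,u}
  b1 li={a,u} lo={a,u}
  b2 li={a,u} lo={a,u}
  b3 li={a,u} lo={a,u}
  b4 li={a,u} lo={a,u}
  b5 li={a} lo={a}
  b6 li={a,u} lo={a}
  b7 li={a} lo={a}
  b8 li={a} lo=∅

Interfere edges:
  a — {e,g,q,u}
  e — {a,u}
  g — {a,u}
  q — {a}
  u — {a,e,g}

Colouring:
  {a,e,u} pairwise interfere (3-clique) ⇒ χ ≥ 3
  assign a→R0 e→R2 g→R2 q→R1 u→R1 — no edge inside a register ⇒ χ ≤ 3
  χ = 3

Answer: 3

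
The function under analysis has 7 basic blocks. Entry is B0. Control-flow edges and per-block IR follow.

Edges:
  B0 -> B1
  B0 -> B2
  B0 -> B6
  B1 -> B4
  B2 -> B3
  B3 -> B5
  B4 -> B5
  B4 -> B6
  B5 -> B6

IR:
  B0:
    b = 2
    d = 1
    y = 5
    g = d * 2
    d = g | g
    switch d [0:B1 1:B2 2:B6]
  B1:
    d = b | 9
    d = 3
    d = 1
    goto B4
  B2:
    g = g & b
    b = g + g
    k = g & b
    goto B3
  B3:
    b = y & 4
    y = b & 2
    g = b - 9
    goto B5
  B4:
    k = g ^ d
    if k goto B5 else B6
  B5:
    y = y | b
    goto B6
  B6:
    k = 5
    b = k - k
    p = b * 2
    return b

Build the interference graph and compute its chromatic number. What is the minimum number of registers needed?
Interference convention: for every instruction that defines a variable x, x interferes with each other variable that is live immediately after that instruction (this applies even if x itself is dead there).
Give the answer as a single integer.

Per-block:
  B0: def={b,d,g,y} ue=∅
  B1: def={d} ue={b}
  B2: def={b,g,k} ue={b,g}
  B3: def={b,g,y} ue={y}
  B4: def={k} ue={d,g}
  B5: def={y} ue={b,y}
  B6: def={b,k,p} ue=∅

Liveness:
  B0 li=∅ lo={b,g,y}
  B1 li={b,g,y} lo={b,d,g,y}
  B2 li={b,g,y} lo={y}
  B3 li={y} lo={b,y}
  B4 li={b,d,g,y} lo={b,y}
  B5 li={b,y} lo=∅
  B6 li=∅ lo=∅

Interfere edges:
  b — {d,g,k,p,y}
  d — {b,g,y}
  g — {b,d,y}
  k — {b,y}
  p — {b}
  y — {b,d,g,k}

Chromatic number:
  {b,d,g,y} pairwise interfere (4-clique) ⇒ χ ≥ 4
  4-colouring: c0={b}  c1={p,y}  c2={d,k}  c3={g}
  χ = 4

Answer: 4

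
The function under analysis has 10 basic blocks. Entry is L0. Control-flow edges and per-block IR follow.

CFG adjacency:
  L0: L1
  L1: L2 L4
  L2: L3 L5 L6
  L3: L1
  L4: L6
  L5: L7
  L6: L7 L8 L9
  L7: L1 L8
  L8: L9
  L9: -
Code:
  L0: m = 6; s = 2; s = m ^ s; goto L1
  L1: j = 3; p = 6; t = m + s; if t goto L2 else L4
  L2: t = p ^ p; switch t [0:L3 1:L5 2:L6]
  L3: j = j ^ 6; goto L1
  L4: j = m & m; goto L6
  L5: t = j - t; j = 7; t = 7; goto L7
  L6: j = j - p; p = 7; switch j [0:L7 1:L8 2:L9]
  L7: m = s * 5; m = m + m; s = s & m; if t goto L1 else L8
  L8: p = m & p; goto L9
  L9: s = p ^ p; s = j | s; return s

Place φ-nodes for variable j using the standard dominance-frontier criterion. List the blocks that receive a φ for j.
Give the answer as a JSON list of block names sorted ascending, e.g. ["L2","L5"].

idom tree: L1←L0 L2←L1 L3←L2 L4←L1 L5←L2 L6←L1 L7←L1 L8←L1 L9←L1
Dom∩ at merges:
  L1: preds {L0,L3,L7}: {L0} ∩ {L0,L1,L2,L3} ∩ {L0,L1,L7} = {L0}; idom=L0
  L6: preds {L2,L4}: {L0,L1,L2} ∩ {L0,L1,L4} = {L0,L1}; idom=L1
  L7: preds {L5,L6}: {L0,L1,L2,L5} ∩ {L0,L1,L6} = {L0,L1}; idom=L1
  L8: preds {L6,L7}: {L0,L1,L6} ∩ {L0,L1,L7} = {L0,L1}; idom=L1
  L9: preds {L6,L8}: {L0,L1,L6} ∩ {L0,L1,L8} = {L0,L1}; idom=L1

DF derivation:
  L1←L0: walk · to L0
  L1←L3: walk L3→L2→L1 to L0
  L1←L7: walk L7→L1 to L0
  L6←L2: walk L2 to L1
  L6←L4: walk L4 to L1
  L7←L5: walk L5→L2 to L1
  L7←L6: walk L6 to L1
  L8←L6: walk L6 to L1
  L8←L7: walk L7 to L1
  L9←L6: walk L6 to L1
  L9←L8: walk L8 to L1
  L0 → ∅
  L1 → {L1}
  L2 → {L1,L6,L7}
  L3 → {L1}
  L4 → {L6}
  L5 → {L7}
  L6 → {L7,L8,L9}
  L7 → {L1,L8}
  L8 → {L9}
  L9 → ∅

φ for j: defs {L1,L3,L4,L5,L6}
  DF⁺ = {L1,L6,L7,L8,L9}

Answer: ["L1", "L6", "L7", "L8", "L9"]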